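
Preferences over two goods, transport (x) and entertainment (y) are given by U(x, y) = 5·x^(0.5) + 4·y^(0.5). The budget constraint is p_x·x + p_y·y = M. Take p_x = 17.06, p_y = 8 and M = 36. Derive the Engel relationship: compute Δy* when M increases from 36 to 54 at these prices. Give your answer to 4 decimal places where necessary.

Δy* = 1.2985

MRS = MU_x/MU_y = (5/4)·(y/x)^(0.5). Set equal to p_x/p_y.
Hence y/x = ((4/5)·p_x/p_y)^(1/(0.5)), i.e. raised to the 2 power.
With the ratio pinned down, the budget gives x* = M/(p_x + p_y·(y/x)) and y* = (y/x)·x*.
Numerically y/x = 2.910436, so x* = 36/(17.06 + 8·2.910436) = 0.8923 and y* = 2.910436·0.8923 = 2.5971.
At M' = 54: y* = 3.8956. Change: 3.8956 − 2.5971 = 1.2985.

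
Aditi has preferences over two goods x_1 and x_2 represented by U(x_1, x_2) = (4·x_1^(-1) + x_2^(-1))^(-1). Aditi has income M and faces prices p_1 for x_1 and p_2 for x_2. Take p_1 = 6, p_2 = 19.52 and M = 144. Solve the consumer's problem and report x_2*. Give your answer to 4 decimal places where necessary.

x_2* = 3.4982

From the CES first-order condition, 4·(x_2/x_1)^(2) = p_1/p_2.
Solve for the ratio: x_2/x_1 = [(1/4)·p_1/p_2]^(0.5).
Substitute x_2 = (x_2/x_1)·x_1 into the budget: x_1* = M/(p_1 + p_2·(x_2/x_1)).
Numerically x_2/x_1 = 0.277208, so x_1* = 144/(6 + 19.52·0.277208) = 12.6193 and x_2* = 0.277208·12.6193 = 3.4982.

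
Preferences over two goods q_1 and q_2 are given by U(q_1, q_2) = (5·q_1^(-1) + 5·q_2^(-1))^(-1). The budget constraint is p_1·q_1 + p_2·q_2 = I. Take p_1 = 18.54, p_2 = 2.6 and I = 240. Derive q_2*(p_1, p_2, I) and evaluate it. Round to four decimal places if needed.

From the CES first-order condition, (q_2/q_1)^(2) = p_1/p_2.
Hence q_2/q_1 = (p_1/p_2)^(1/(2)), i.e. raised to the 0.5 power.
With the ratio pinned down, the budget gives q_1* = I/(p_1 + p_2·(q_2/q_1)) and q_2* = (q_2/q_1)·q_1*.
Numerically q_2/q_1 = 2.67035, so q_1* = 240/(18.54 + 2.6·2.67035) = 9.4181 and q_2* = 2.67035·9.4181 = 25.1496.

q_2* = 25.1496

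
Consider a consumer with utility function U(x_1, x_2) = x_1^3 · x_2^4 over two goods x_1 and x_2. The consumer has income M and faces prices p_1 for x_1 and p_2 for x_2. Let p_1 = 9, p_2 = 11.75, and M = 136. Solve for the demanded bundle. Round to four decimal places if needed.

The MRS is (3/4)·x_2/x_1. Set MRS = p_1/p_2.
Rearranging, p_2·x_2 = (4/3)·p_1·x_1. Substituting into the budget gives p_1·x_1·(1 + (4/3)) = M.
Demand: x_1*(p_1,p_2,M) = 3/7·M/p_1 and x_2* = 4/7·M/p_2.
At p_1=9, p_2=11.75, M=136: x_1* = 3/7·136/9 = 6.4762, x_2* = 6.614.

x_1* = 6.4762, x_2* = 6.614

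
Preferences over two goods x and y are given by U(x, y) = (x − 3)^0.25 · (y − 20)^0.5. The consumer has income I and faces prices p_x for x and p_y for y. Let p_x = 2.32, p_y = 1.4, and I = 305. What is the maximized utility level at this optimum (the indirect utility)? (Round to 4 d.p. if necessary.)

V = 28.3015

This is Cobb-Douglas in (x−3, y−20): tangency gives 0.25·p_y·(y−20) = 0.5·p_x·(x−3).
Substituting into the budget: x* = 3 + 1/3·(I − 3·p_x − 20·p_y)/p_x, and y* = 20 + 2/3·(…)/p_y.
Discretionary income = 305 − 3·2.32 − 20·1.4 = 270.04; x* = 3 + 1/3·270.04/2.32 = 41.7989; y* = 20 + 2/3·270.04/1.4 = 148.5905.
Utility at the optimum: U(41.7989, 148.5905) = 28.3015.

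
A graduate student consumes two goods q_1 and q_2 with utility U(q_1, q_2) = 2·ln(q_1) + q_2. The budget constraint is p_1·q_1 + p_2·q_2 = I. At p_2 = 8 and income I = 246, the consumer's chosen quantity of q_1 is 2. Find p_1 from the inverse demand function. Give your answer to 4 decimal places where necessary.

p_1 = 8

Set MRS = p_1/p_2: (2/q_1)/1 = p_1/p_2.
So q_1*(p_1,p_2) = 2·p_2/p_1, independent of income; and q_2* = (I − 2·p_2)/p_2.
Set q_1* = 2 in the demand function and solve for p_1: p_1 = 8.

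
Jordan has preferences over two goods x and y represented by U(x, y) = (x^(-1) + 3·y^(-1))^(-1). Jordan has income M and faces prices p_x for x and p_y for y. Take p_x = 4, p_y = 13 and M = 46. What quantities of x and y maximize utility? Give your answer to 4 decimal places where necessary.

x* = 2.7896, y* = 2.6801

Substitute y = (y/x)·x into the budget: x* = M/(p_x + p_y·(y/x)).
Numerically y/x = 0.960769, so x* = 46/(4 + 13·0.960769) = 2.7896 and y* = 0.960769·2.7896 = 2.6801.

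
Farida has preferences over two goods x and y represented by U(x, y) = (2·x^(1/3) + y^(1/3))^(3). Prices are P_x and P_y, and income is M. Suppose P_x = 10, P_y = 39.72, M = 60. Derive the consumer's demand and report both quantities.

MRS = MU_x/MU_y = 2·(y/x)^(2/3). Set equal to P_x/P_y.
Hence y/x = ((1/2)·P_x/P_y)^(1/(2/3)), i.e. raised to the 1.5 power.
With the ratio pinned down, the budget gives x* = M/(P_x + P_y·(y/x)) and y* = (y/x)·x*.
Numerically y/x = 0.044662, so x* = 60/(10 + 39.72·0.044662) = 5.096 and y* = 0.044662·5.096 = 0.2276.

x* = 5.096, y* = 0.2276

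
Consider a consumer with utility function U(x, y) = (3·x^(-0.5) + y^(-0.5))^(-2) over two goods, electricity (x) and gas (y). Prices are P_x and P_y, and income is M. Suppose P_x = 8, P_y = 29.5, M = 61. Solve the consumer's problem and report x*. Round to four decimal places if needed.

x* = 4.3753

MU_x ∝ 3·x^(-1.5), MU_y ∝ y^(-1.5), so MRS = 3·(y/x)^(1.5) = P_x/P_y.
Hence y/x = ((1/3)·P_x/P_y)^(1/(1.5)), i.e. raised to the 2/3 power.
With the ratio pinned down, the budget gives x* = M/(P_x + P_y·(y/x)) and y* = (y/x)·x*.
Numerically y/x = 0.201418, so x* = 61/(8 + 29.5·0.201418) = 4.3753.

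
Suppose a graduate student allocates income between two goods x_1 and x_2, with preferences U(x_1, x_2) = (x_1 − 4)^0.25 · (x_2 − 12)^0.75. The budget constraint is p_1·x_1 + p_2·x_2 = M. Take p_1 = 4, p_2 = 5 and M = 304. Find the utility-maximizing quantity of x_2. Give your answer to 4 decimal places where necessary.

This is Cobb-Douglas in (x_1−4, x_2−12): tangency gives 0.25·p_2·(x_2−12) = 0.75·p_1·(x_1−4).
Substituting into the budget: x_1* = 4 + 0.25·(M − 4·p_1 − 12·p_2)/p_1, and x_2* = 12 + 0.75·(…)/p_2.
Discretionary income = 304 − 4·4 − 12·5 = 228; x_2* = 12 + 0.75·228/5 = 46.2.

x_2* = 46.2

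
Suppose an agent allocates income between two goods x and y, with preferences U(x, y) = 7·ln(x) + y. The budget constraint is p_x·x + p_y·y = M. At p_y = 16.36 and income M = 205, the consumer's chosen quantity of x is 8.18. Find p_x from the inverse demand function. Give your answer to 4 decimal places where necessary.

p_x = 14

Set MRS = p_x/p_y: (7/x)/1 = p_x/p_y.
So x*(p_x,p_y) = 7·p_y/p_x, independent of income; and y* = (M − 7·p_y)/p_y.
Set x* = 8.18 in the demand function and solve for p_x: p_x = 14.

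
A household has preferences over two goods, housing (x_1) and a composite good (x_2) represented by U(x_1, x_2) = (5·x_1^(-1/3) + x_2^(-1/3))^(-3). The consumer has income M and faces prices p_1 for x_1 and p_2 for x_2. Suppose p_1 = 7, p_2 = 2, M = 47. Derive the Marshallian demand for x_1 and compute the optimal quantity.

Substitute x_2 = (x_2/x_1)·x_1 into the budget: x_1* = M/(p_1 + p_2·(x_2/x_1)).
Numerically x_2/x_1 = 0.765286, so x_1* = 47/(7 + 2·0.765286) = 5.5096.

x_1* = 5.5096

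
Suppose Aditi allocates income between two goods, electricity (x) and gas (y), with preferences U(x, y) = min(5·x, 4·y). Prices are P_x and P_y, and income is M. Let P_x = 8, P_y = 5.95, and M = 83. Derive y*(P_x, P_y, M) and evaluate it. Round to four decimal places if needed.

y* = 6.7206

Leontief preferences: the optimum is at the kink where x/4 = y/5, i.e. y = (5/4)·x.
Budget: P_x·x + P_y·(5/4)·x = M, so (4·P_x + 5·P_y)·x = 4·M.
Demand: x*(P_x,P_y,M) = 4·M/(4·P_x + 5·P_y), y* = 5·M/(4·P_x + 5·P_y).
Here 4·8 + 5·5.95 = 61.75, giving y* = 6.7206.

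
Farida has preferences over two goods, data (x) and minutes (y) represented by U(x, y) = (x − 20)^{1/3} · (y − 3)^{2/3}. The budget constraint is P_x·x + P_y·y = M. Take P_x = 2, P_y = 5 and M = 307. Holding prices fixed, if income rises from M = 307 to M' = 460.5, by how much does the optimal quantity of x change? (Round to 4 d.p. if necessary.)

MRS = (1/2)·(y−3)/(x−20). Tangency with P_x/P_y gives y−3 = 2·(P_x/P_y)·(x−20).
After buying the subsistence bundle (20, 3), a share 1/3 of the remaining income goes to x: x* = 20 + 1/3·(M − 20P_x − 3P_y)/P_x.
Discretionary income = 307 − 20·2 − 3·5 = 252; x* = 20 + 1/3·252/2 = 62.
At M' = 460.5: x* = 87.5833. Change: 87.5833 − 62 = 25.5833.

Δx* = 25.5833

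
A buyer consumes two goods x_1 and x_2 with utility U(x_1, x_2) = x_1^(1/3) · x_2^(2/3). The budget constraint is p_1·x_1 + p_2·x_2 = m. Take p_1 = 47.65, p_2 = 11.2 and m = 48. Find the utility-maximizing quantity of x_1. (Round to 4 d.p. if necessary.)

Tangency: MRS = (1/2)·x_2/x_1 = p_1/p_2.
So 1/3·p_2·x_2 = 2/3·p_1·x_1; combined with the budget, a share 1/3 of income goes to x_1.
Demand: x_1*(p_1,p_2,m) = 1/3·m/p_1 and x_2* = 2/3·m/p_2.
At p_1=47.65, p_2=11.2, m=48: x_1* = 1/3·48/47.65 = 0.3358.

x_1* = 0.3358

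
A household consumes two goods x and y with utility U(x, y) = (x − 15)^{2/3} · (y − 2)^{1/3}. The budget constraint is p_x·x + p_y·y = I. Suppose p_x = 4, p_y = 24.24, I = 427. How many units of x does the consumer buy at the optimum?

x* = 68.0867

This is Cobb-Douglas in (x−15, y−2): tangency gives 2/3·p_y·(y−2) = 1/3·p_x·(x−15).
After buying the subsistence bundle (15, 2), a share 2/3 of the remaining income goes to x: x* = 15 + 2/3·(I − 15p_x − 2p_y)/p_x.
Discretionary income = 427 − 15·4 − 2·24.24 = 318.52; x* = 15 + 2/3·318.52/4 = 68.0867.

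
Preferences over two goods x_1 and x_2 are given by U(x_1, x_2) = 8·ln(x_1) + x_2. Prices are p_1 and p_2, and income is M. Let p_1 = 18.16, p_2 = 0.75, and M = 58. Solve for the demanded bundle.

MU_x_1 = 8/x_1, MU_x_2 = 1. Tangency: 8/x_1 = p_1/p_2.
So x_1*(p_1,p_2) = 8·p_2/p_1, independent of income; and x_2* = (M − 8·p_2)/p_2.
At the given prices: x_1* = 8·0.75/18.16 = 0.3304, and x_2* = 69.3333.

x_1* = 0.3304, x_2* = 69.3333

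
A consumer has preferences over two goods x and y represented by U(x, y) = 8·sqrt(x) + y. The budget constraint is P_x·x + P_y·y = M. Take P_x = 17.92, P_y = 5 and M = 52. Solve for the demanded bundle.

Solve: √x = 4·P_y/P_x, so x*(P_x,P_y) = (4·P_y/P_x)², and y* = (M − P_x·x*)/P_y.
Plugging in: x* = (4·5/17.92)² = 1.2456, y* = 5.9357.

x* = 1.2456, y* = 5.9357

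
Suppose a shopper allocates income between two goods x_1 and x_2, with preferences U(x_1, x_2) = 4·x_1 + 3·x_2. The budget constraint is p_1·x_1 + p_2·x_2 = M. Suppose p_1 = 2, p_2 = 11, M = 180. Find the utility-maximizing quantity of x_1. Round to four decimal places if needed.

Perfect substitutes: compare marginal utility per dollar. 4/p_1 vs 3/p_2 → 2 vs 0.2727.
x_1 gives more utility per dollar, so spend all income on x_1: x_1* = M/p_1, x_2* = 0.
Numerically: x_1* = 90, x_2* = 0.

x_1* = 90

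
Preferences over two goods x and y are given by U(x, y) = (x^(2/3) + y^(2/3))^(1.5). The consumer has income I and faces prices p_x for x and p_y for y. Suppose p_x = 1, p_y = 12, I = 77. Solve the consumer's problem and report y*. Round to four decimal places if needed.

Numerically y/x = 0.000579, so x* = 77/(1 + 12·0.000579) = 76.469 and y* = 0.000579·76.469 = 0.0443.

y* = 0.0443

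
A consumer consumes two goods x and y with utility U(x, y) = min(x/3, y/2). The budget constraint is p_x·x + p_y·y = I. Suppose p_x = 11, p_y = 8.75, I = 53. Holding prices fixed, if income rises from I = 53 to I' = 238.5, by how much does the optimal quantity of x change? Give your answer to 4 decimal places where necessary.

Δx* = 11.0198

With perfect complements, no substitution: consume in ratio x:y = 3:2.
Budget: p_x·x + p_y·(2/3)·x = I, so (3·p_x + 2·p_y)·x = 3·I.
Demand: x*(p_x,p_y,I) = 3·I/(3·p_x + 2·p_y), y* = 2·I/(3·p_x + 2·p_y).
Here 3·11 + 2·8.75 = 50.5, giving x* = 3.1485.
At I' = 238.5: x* = 14.1683. Change: 14.1683 − 3.1485 = 11.0198.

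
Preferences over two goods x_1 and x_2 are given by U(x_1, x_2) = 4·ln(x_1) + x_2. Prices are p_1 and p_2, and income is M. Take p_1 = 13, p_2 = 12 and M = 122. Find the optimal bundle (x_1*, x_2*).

At the given prices: x_1* = 4·12/13 = 3.6923, and x_2* = 6.1667.

x_1* = 3.6923, x_2* = 6.1667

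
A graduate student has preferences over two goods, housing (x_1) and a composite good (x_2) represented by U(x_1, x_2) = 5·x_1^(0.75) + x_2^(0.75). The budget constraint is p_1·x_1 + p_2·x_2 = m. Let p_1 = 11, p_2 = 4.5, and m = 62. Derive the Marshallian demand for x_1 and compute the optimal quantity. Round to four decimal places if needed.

x_1* = 5.5076

From the CES first-order condition, 5·(x_2/x_1)^(0.25) = p_1/p_2.
Solve for the ratio: x_2/x_1 = [(1/5)·p_1/p_2]^(4).
Substitute x_2 = (x_2/x_1)·x_1 into the budget: x_1* = m/(p_1 + p_2·(x_2/x_1)).
Numerically x_2/x_1 = 0.057127, so x_1* = 62/(11 + 4.5·0.057127) = 5.5076.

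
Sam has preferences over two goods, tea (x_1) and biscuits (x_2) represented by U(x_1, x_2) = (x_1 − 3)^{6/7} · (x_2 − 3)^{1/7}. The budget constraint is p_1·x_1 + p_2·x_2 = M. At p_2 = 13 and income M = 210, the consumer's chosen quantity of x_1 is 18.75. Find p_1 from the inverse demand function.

MRS = 6·(x_2−3)/(x_1−3). Tangency with p_1/p_2 gives x_2−3 = (1/6)·(p_1/p_2)·(x_1−3).
After buying the subsistence bundle (3, 3), a share 6/7 of the remaining income goes to x_1: x_1* = 3 + 6/7·(M − 3p_1 − 3p_2)/p_1.
Set x_1* = 18.75 in the demand function and solve for p_1: p_1 = 8.

p_1 = 8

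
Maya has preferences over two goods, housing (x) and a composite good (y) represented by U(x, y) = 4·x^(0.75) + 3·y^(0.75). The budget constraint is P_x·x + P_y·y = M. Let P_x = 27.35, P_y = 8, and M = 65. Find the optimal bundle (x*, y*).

x* = 0.1742, y* = 7.5295

MRS = MU_x/MU_y = (4/3)·(y/x)^(0.25). Set equal to P_x/P_y.
Hence y/x = ((3/4)·P_x/P_y)^(1/(0.25)), i.e. raised to the 4 power.
With the ratio pinned down, the budget gives x* = M/(P_x + P_y·(y/x)) and y* = (y/x)·x*.
Numerically y/x = 43.222952, so x* = 65/(27.35 + 8·43.222952) = 0.1742 and y* = 43.222952·0.1742 = 7.5295.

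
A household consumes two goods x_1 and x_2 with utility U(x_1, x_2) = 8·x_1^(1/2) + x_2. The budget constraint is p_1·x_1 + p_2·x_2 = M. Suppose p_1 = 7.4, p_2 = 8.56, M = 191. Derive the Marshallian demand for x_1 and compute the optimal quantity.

x_1* = 21.4094

MU_x_1 = 4/√x_1, MU_x_2 = 1. Tangency: 4/√x_1 = p_1/p_2.
Thus x_1* = (4·p_2/p_1)² — independent of M — with the rest of income spent on x_2.
Plugging in: x_1* = (4·8.56/7.4)² = 21.4094.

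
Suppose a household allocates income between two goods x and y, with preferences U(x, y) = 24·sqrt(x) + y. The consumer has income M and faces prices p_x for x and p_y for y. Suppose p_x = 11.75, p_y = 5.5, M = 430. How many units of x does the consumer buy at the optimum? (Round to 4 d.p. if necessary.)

Set MRS = p_x/p_y: 12·x^(−1/2) = p_x/p_y.
Thus x* = (12·p_y/p_x)² — independent of M — with the rest of income spent on y.
Plugging in: x* = (12·5.5/11.75)² = 31.5509.

x* = 31.5509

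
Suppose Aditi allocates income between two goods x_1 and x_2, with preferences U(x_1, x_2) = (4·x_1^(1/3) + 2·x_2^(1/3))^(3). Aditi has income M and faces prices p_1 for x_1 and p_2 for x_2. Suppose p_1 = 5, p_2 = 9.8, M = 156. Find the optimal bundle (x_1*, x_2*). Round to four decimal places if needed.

MU_x_1 ∝ 4·x_1^(-2/3), MU_x_2 ∝ 2·x_2^(-2/3), so MRS = 2·(x_2/x_1)^(2/3) = p_1/p_2.
Solve for the ratio: x_2/x_1 = [(1/2)·p_1/p_2]^(1.5).
With the ratio pinned down, the budget gives x_1* = M/(p_1 + p_2·(x_2/x_1)) and x_2* = (x_2/x_1)·x_1*.
Numerically x_2/x_1 = 0.128846, so x_1* = 156/(5 + 9.8·0.128846) = 24.9094 and x_2* = 0.128846·24.9094 = 3.2095.

x_1* = 24.9094, x_2* = 3.2095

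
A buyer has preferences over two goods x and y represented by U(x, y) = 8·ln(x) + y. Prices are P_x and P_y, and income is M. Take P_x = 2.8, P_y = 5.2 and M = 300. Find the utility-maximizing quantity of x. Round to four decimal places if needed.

x* = 14.8571

Set MRS = P_x/P_y: (8/x)/1 = P_x/P_y.
So x*(P_x,P_y) = 8·P_y/P_x, independent of income; and y* = (M − 8·P_y)/P_y.
At the given prices: x* = 8·5.2/2.8 = 14.8571.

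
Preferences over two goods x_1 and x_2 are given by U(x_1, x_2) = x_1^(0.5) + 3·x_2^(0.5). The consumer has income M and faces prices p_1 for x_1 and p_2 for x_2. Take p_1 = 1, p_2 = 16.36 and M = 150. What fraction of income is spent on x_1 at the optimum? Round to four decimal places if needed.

share on x_1 = 0.6451

Numerically x_2/x_1 = 0.033626, so x_1* = 150/(1 + 16.36·0.033626) = 96.7666 and x_2* = 0.033626·96.7666 = 3.2539.
Expenditure on x_1: 1·96.7666 = 96.7666; share = 0.6451.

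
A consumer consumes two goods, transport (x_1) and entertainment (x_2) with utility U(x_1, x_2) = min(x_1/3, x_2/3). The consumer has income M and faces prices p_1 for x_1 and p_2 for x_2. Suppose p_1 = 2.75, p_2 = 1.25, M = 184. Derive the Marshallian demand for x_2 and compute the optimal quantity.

x_2* = 46

With perfect complements, no substitution: consume in ratio x_1:x_2 = 3:3.
Budget: p_1·x_1 + p_2·x_1 = M, so (3·p_1 + 3·p_2)·x_1 = 3·M.
Demand: x_1*(p_1,p_2,M) = 3·M/(3·p_1 + 3·p_2), x_2* = 3·M/(3·p_1 + 3·p_2).
Here 3·2.75 + 3·1.25 = 12, giving x_2* = 46.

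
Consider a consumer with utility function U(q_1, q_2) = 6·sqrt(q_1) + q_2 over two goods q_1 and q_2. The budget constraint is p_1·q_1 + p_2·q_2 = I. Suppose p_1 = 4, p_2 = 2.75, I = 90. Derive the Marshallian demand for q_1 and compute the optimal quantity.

q_1* = 4.2539

Set MRS = p_1/p_2: 3·q_1^(−1/2) = p_1/p_2.
Thus q_1* = (3·p_2/p_1)² — independent of I — with the rest of income spent on q_2.
Plugging in: q_1* = (3·2.75/4)² = 4.2539.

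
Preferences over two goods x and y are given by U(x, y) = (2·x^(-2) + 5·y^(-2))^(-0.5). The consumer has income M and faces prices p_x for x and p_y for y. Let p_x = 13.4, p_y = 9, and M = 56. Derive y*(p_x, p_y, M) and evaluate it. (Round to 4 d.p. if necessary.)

MRS = MU_x/MU_y = (2/5)·(y/x)^(3). Set equal to p_x/p_y.
Solve for the ratio: y/x = [(5/2)·p_x/p_y]^(1/3).
Substitute y = (y/x)·x into the budget: x* = M/(p_x + p_y·(y/x)).
Numerically y/x = 1.549771, so x* = 56/(13.4 + 9·1.549771) = 2.0477 and y* = 1.549771·2.0477 = 3.1734.

y* = 3.1734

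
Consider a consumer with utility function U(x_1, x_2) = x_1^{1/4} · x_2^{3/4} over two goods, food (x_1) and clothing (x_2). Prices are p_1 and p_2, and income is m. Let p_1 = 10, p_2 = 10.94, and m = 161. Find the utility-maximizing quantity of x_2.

The MRS is (1/3)·x_2/x_1. Set MRS = p_1/p_2.
So 0.25·p_2·x_2 = 0.75·p_1·x_1; combined with the budget, a share 0.25 of income goes to x_1.
Demand: x_1*(p_1,p_2,m) = 0.25·m/p_1 and x_2* = 0.75·m/p_2.
At p_1=10, p_2=10.94, m=161: x_2* = 0.75·161/10.94 = 11.0375.

x_2* = 11.0375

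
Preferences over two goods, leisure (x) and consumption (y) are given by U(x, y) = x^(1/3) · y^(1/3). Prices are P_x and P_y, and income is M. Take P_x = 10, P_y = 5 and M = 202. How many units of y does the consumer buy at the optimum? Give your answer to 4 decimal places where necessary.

y* = 20.2

The MRS is y/x. Set MRS = P_x/P_y.
So 1/3·P_y·y = 1/3·P_x·x; combined with the budget, a share 0.5 of income goes to x.
Demand: x*(P_x,P_y,M) = 0.5·M/P_x and y* = 0.5·M/P_y.
At P_x=10, P_y=5, M=202: y* = 0.5·202/5 = 20.2.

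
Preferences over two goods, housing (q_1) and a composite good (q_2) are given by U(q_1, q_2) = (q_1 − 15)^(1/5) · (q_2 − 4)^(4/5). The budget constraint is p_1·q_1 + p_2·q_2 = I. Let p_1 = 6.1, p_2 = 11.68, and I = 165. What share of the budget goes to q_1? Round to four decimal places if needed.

Let q_1' = q_1−15, q_2' = q_2−4. MRS = (1/4)·q_2'/q_1' = p_1/p_2.
Substituting into the budget: q_1* = 15 + 0.2·(I − 15·p_1 − 4·p_2)/p_1, and q_2* = 4 + 0.8·(…)/p_2.
Discretionary income = 165 − 15·6.1 − 4·11.68 = 26.78; q_1* = 15 + 0.2·26.78/6.1 = 15.878; q_2* = 4 + 0.8·26.78/11.68 = 5.8342.
Expenditure on q_1: 6.1·15.878 = 96.856; share = 0.587.

share on q_1 = 0.587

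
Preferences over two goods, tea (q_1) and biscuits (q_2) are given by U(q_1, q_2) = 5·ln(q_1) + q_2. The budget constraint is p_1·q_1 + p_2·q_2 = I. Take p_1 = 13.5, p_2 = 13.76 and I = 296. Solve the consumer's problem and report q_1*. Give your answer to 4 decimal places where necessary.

So q_1*(p_1,p_2) = 5·p_2/p_1, independent of income; and q_2* = (I − 5·p_2)/p_2.
At the given prices: q_1* = 5·13.76/13.5 = 5.0963.

q_1* = 5.0963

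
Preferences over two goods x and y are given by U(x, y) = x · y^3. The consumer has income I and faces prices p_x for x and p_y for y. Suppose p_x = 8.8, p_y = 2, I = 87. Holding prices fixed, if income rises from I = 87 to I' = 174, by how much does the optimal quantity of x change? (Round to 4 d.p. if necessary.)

Tangency: MRS = (1/3)·y/x = p_x/p_y.
So p_y·y = 3·p_x·x; combined with the budget, a share 0.25 of income goes to x.
Demand: x*(p_x,p_y,I) = 0.25·I/p_x and y* = 0.75·I/p_y.
At p_x=8.8, p_y=2, I=87: x* = 0.25·87/8.8 = 2.4716.
At I' = 174: x* = 4.9432. Change: 4.9432 − 2.4716 = 2.4716.

Δx* = 2.4716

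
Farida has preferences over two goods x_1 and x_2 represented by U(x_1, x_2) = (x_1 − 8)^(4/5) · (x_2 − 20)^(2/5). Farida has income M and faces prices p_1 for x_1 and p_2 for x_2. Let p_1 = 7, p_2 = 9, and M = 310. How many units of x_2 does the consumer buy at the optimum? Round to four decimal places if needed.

Let x_1' = x_1−8, x_2' = x_2−20. MRS = 2·x_2'/x_1' = p_1/p_2.
After buying the subsistence bundle (8, 20), a share 2/3 of the remaining income goes to x_1: x_1* = 8 + 2/3·(M − 8p_1 − 20p_2)/p_1.
Discretionary income = 310 − 8·7 − 20·9 = 74; x_2* = 20 + 1/3·74/9 = 22.7407.

x_2* = 22.7407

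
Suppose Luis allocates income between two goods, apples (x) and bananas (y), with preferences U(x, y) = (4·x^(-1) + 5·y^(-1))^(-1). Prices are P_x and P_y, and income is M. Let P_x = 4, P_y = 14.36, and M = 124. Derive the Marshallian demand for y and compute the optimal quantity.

MU_x ∝ 4·x^(-2), MU_y ∝ 5·y^(-2), so MRS = (4/5)·(y/x)^(2) = P_x/P_y.
Hence y/x = ((5/4)·P_x/P_y)^(1/(2)), i.e. raised to the 0.5 power.
Substitute y = (y/x)·x into the budget: x* = M/(P_x + P_y·(y/x)).
Numerically y/x = 0.590076, so x* = 124/(4 + 14.36·0.590076) = 9.9411 and y* = 0.590076·9.9411 = 5.866.

y* = 5.866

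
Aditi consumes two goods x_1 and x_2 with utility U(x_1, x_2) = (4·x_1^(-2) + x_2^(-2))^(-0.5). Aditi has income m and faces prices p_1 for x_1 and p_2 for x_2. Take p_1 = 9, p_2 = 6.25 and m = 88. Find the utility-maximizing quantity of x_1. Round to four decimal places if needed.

x_1* = 6.5446

With the ratio pinned down, the budget gives x_1* = m/(p_1 + p_2·(x_2/x_1)) and x_2* = (x_2/x_1)·x_1*.
Numerically x_2/x_1 = 0.711379, so x_1* = 88/(9 + 6.25·0.711379) = 6.5446.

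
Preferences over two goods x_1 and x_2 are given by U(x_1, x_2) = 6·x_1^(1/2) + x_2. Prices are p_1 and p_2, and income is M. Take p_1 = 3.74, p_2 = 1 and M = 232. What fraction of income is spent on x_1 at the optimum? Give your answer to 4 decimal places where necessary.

share on x_1 = 0.0104

Utility is quasi-linear in x_2; the FOC for x_1 is 3/√x_1 = p_1/p_2.
Thus x_1* = (3·p_2/p_1)² — independent of M — with the rest of income spent on x_2.
Plugging in: x_1* = (3·1/3.74)² = 0.6434, x_2* = 229.5936.
Expenditure on x_1: 3.74·0.6434 = 2.4064; share = 0.0104.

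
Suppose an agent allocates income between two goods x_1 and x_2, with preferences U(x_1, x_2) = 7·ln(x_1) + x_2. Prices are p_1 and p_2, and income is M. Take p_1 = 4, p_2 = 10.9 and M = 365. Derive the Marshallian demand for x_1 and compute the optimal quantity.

Set MRS = p_1/p_2: (7/x_1)/1 = p_1/p_2.
So x_1*(p_1,p_2) = 7·p_2/p_1, independent of income; and x_2* = (M − 7·p_2)/p_2.
At the given prices: x_1* = 7·10.9/4 = 19.075.

x_1* = 19.075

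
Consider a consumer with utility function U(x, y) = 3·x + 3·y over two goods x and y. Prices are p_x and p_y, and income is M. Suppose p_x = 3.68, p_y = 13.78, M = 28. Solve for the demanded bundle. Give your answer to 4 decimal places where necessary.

x* = 7.6087, y* = 0

x gives more utility per dollar, so spend all income on x: x* = M/p_x, y* = 0.
Numerically: x* = 7.6087, y* = 0.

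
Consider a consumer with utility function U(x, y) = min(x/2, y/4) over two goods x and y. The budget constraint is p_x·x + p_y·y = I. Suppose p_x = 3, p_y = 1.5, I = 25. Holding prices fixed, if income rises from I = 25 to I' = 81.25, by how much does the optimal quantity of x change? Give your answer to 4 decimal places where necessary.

Δx* = 9.375

Demand: x*(p_x,p_y,I) = 2·I/(2·p_x + 4·p_y), y* = 4·I/(2·p_x + 4·p_y).
Here 2·3 + 4·1.5 = 12, giving x* = 4.1667.
At I' = 81.25: x* = 13.5417. Change: 13.5417 − 4.1667 = 9.375.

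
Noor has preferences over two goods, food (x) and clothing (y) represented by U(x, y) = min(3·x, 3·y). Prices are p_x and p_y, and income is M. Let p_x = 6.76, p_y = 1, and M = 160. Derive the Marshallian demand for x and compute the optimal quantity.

x* = 20.6186

With perfect complements, no substitution: consume in ratio x:y = 3:3.
Budget: p_x·x + p_y·x = M, so (3·p_x + 3·p_y)·x = 3·M.
Demand: x*(p_x,p_y,M) = 3·M/(3·p_x + 3·p_y), y* = 3·M/(3·p_x + 3·p_y).
Here 3·6.76 + 3·1 = 23.28, giving x* = 20.6186.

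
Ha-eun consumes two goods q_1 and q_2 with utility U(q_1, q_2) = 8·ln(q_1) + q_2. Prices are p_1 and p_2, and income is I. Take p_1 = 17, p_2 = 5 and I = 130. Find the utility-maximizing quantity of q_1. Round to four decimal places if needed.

q_1* = 2.3529

Set MRS = p_1/p_2: (8/q_1)/1 = p_1/p_2.
So q_1*(p_1,p_2) = 8·p_2/p_1, independent of income; and q_2* = (I − 8·p_2)/p_2.
At the given prices: q_1* = 8·5/17 = 2.3529.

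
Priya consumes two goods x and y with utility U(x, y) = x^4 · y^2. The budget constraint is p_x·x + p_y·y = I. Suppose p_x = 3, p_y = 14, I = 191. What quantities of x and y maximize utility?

MU_x/MU_y = (4·y)/(2·x); tangency sets this equal to p_x/p_y.
So 4·p_y·y = 2·p_x·x; combined with the budget, a share 2/3 of income goes to x.
Demand: x*(p_x,p_y,I) = 2/3·I/p_x and y* = 1/3·I/p_y.
At p_x=3, p_y=14, I=191: x* = 2/3·191/3 = 42.4444, y* = 4.5476.

x* = 42.4444, y* = 4.5476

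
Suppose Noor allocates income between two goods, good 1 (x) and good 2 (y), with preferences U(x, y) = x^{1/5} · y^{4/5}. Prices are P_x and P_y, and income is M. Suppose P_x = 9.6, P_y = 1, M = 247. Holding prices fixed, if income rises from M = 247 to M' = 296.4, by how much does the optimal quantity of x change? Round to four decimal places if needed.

MU_x/MU_y = (0.2·y)/(0.8·x); tangency sets this equal to P_x/P_y.
So 0.2·P_y·y = 0.8·P_x·x; combined with the budget, a share 0.2 of income goes to x.
Demand: x*(P_x,P_y,M) = 0.2·M/P_x and y* = 0.8·M/P_y.
At P_x=9.6, P_y=1, M=247: x* = 0.2·247/9.6 = 5.1458.
At M' = 296.4: x* = 6.175. Change: 6.175 − 5.1458 = 1.0292.

Δx* = 1.0292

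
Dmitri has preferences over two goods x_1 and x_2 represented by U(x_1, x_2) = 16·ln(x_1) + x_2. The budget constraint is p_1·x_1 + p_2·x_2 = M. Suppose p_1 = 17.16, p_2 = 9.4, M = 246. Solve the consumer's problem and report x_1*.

MU_x_1 = 16/x_1, MU_x_2 = 1. Tangency: 16/x_1 = p_1/p_2.
So x_1*(p_1,p_2) = 16·p_2/p_1, independent of income; and x_2* = (M − 16·p_2)/p_2.
At the given prices: x_1* = 16·9.4/17.16 = 8.7646.

x_1* = 8.7646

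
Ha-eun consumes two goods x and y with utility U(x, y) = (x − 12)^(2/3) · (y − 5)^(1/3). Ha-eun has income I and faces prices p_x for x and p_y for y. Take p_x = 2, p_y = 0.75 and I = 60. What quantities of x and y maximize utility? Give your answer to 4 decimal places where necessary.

Let x' = x−12, y' = y−5. MRS = 2·y'/x' = p_x/p_y.
Substituting into the budget: x* = 12 + 2/3·(I − 12·p_x − 5·p_y)/p_x, and y* = 5 + 1/3·(…)/p_y.
Discretionary income = 60 − 12·2 − 5·0.75 = 32.25; x* = 12 + 2/3·32.25/2 = 22.75; y* = 5 + 1/3·32.25/0.75 = 19.3333.

x* = 22.75, y* = 19.3333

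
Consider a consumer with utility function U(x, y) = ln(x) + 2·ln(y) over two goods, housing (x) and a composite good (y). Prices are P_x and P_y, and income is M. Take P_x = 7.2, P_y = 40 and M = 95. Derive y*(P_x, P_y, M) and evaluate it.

y* = 1.5833

The MRS is (1/2)·y/x. Set MRS = P_x/P_y.
Rearranging, P_y·y = 2·P_x·x. Substituting into the budget gives P_x·x·(1 + 2) = M.
Demand: x*(P_x,P_y,M) = 1/3·M/P_x and y* = 2/3·M/P_y.
At P_x=7.2, P_y=40, M=95: y* = 2/3·95/40 = 1.5833.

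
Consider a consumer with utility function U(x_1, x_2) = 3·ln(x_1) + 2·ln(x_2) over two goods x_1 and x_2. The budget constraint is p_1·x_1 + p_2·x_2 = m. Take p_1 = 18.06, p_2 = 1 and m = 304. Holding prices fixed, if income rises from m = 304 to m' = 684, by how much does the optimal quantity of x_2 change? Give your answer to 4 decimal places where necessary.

Δx_2* = 152

Tangency: MRS = (3/2)·x_2/x_1 = p_1/p_2.
Rearranging, p_2·x_2 = (2/3)·p_1·x_1. Substituting into the budget gives p_1·x_1·(1 + (2/3)) = m.
Demand: x_1*(p_1,p_2,m) = 0.6·m/p_1 and x_2* = 0.4·m/p_2.
At p_1=18.06, p_2=1, m=304: x_2* = 0.4·304/1 = 121.6.
At m' = 684: x_2* = 273.6. Change: 273.6 − 121.6 = 152.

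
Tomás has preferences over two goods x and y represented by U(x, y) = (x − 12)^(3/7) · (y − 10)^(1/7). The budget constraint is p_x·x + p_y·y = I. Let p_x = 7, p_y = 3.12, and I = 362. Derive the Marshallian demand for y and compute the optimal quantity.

MRS = 3·(y−10)/(x−12). Tangency with p_x/p_y gives y−10 = (1/3)·(p_x/p_y)·(x−12).
After buying the subsistence bundle (12, 10), a share 0.75 of the remaining income goes to x: x* = 12 + 0.75·(I − 12p_x − 10p_y)/p_x.
Discretionary income = 362 − 12·7 − 10·3.12 = 246.8; y* = 10 + 0.25·246.8/3.12 = 29.7756.

y* = 29.7756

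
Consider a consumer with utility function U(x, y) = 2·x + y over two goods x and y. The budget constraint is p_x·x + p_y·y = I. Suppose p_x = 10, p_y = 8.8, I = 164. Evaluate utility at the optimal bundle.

V = 32.8

Perfect substitutes: compare marginal utility per dollar. 2/p_x vs 1/p_y → 0.2 vs 0.1136.
x gives more utility per dollar, so spend all income on x: x* = I/p_x, y* = 0.
Numerically: x* = 16.4, y* = 0.
Utility at the optimum: U(16.4, 0) = 32.8.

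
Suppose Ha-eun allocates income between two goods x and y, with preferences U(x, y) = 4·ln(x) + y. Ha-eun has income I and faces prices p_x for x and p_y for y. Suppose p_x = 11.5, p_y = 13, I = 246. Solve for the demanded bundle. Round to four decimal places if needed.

Set MRS = p_x/p_y: (4/x)/1 = p_x/p_y.
So x*(p_x,p_y) = 4·p_y/p_x, independent of income; and y* = (I − 4·p_y)/p_y.
At the given prices: x* = 4·13/11.5 = 4.5217, and y* = 14.9231.

x* = 4.5217, y* = 14.9231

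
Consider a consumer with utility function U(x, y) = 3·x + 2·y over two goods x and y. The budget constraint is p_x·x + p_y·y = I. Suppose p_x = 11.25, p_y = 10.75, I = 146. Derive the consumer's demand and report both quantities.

x* = 12.9778, y* = 0

Linear utility — the consumer picks whichever good has higher MU/price: 3/11.25 = 0.2667 vs 2/10.75 = 0.186.
x gives more utility per dollar, so spend all income on x: x* = I/p_x, y* = 0.
Numerically: x* = 12.9778, y* = 0.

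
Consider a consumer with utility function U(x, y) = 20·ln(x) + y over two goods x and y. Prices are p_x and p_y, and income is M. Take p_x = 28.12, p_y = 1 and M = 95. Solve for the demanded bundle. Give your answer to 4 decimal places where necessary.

Set MRS = p_x/p_y: (20/x)/1 = p_x/p_y.
So x*(p_x,p_y) = 20·p_y/p_x, independent of income; and y* = (M − 20·p_y)/p_y.
At the given prices: x* = 20·1/28.12 = 0.7112, and y* = 75.

x* = 0.7112, y* = 75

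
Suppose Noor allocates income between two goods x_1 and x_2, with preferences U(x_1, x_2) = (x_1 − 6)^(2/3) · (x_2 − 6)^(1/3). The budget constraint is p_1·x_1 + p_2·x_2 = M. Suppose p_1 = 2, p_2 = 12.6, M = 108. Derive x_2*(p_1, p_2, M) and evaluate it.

After buying the subsistence bundle (6, 6), a share 2/3 of the remaining income goes to x_1: x_1* = 6 + 2/3·(M − 6p_1 − 6p_2)/p_1.
Discretionary income = 108 − 6·2 − 6·12.6 = 20.4; x_2* = 6 + 1/3·20.4/12.6 = 6.5397.

x_2* = 6.5397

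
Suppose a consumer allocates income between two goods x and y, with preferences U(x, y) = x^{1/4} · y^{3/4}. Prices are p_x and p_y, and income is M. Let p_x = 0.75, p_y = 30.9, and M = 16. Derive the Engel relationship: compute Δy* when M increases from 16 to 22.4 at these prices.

Δy* = 0.1553

The MRS is (1/3)·y/x. Set MRS = p_x/p_y.
So 0.25·p_y·y = 0.75·p_x·x; combined with the budget, a share 0.25 of income goes to x.
Demand: x*(p_x,p_y,M) = 0.25·M/p_x and y* = 0.75·M/p_y.
At p_x=0.75, p_y=30.9, M=16: y* = 0.75·16/30.9 = 0.3883.
At M' = 22.4: y* = 0.5437. Change: 0.5437 − 0.3883 = 0.1553.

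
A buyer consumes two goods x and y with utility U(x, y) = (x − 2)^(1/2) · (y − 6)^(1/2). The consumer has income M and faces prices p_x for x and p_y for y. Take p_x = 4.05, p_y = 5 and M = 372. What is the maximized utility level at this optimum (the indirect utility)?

V = 37.1

This is Cobb-Douglas in (x−2, y−6): tangency gives 0.5·p_y·(y−6) = 0.5·p_x·(x−2).
Substituting into the budget: x* = 2 + 0.5·(M − 2·p_x − 6·p_y)/p_x, and y* = 6 + 0.5·(…)/p_y.
Discretionary income = 372 − 2·4.05 − 6·5 = 333.9; x* = 2 + 0.5·333.9/4.05 = 43.2222; y* = 6 + 0.5·333.9/5 = 39.39.
Utility at the optimum: U(43.2222, 39.39) = 37.1.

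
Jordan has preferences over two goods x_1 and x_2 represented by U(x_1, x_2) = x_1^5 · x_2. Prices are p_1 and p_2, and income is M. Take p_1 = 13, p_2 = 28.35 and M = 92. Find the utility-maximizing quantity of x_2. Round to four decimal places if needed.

x_2* = 0.5409

Tangency: MRS = 5·x_2/x_1 = p_1/p_2.
So 5·p_2·x_2 = p_1·x_1; combined with the budget, a share 5/6 of income goes to x_1.
Demand: x_1*(p_1,p_2,M) = 5/6·M/p_1 and x_2* = 1/6·M/p_2.
At p_1=13, p_2=28.35, M=92: x_2* = 1/6·92/28.35 = 0.5409.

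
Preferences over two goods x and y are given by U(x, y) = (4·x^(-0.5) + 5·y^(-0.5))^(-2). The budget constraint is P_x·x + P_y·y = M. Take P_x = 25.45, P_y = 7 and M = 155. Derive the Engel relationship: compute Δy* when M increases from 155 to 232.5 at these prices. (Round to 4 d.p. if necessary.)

Δy* = 4.7617

With the ratio pinned down, the budget gives x* = M/(P_x + P_y·(y/x)) and y* = (y/x)·x*.
Numerically y/x = 2.743678, so x* = 155/(25.45 + 7·2.743678) = 3.471 and y* = 2.743678·3.471 = 9.5233.
At M' = 232.5: y* = 14.285. Change: 14.285 − 9.5233 = 4.7617.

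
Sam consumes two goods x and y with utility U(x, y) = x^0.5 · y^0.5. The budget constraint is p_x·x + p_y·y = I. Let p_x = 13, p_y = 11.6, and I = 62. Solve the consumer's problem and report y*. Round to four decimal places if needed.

The MRS is y/x. Set MRS = p_x/p_y.
Rearranging, p_y·y = p_x·x. Substituting into the budget gives p_x·x·(1 + 1) = I.
Demand: x*(p_x,p_y,I) = 0.5·I/p_x and y* = 0.5·I/p_y.
At p_x=13, p_y=11.6, I=62: y* = 0.5·62/11.6 = 2.6724.

y* = 2.6724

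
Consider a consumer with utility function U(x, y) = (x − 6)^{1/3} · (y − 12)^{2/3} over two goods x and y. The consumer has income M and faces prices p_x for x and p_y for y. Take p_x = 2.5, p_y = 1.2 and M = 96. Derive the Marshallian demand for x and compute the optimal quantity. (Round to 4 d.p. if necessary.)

This is Cobb-Douglas in (x−6, y−12): tangency gives 1/3·p_y·(y−12) = 2/3·p_x·(x−6).
After buying the subsistence bundle (6, 12), a share 1/3 of the remaining income goes to x: x* = 6 + 1/3·(M − 6p_x − 12p_y)/p_x.
Discretionary income = 96 − 6·2.5 − 12·1.2 = 66.6; x* = 6 + 1/3·66.6/2.5 = 14.88.

x* = 14.88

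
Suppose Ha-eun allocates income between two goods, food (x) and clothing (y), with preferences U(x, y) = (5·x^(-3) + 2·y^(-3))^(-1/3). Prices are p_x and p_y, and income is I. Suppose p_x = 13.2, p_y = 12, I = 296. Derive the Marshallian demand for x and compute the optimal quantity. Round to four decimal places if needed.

x* = 12.8845

From the CES first-order condition, (5/2)·(y/x)^(4) = p_x/p_y.
Solve for the ratio: y/x = [(2/5)·p_x/p_y]^(0.25).
Substitute y = (y/x)·x into the budget: x* = I/(p_x + p_y·(y/x)).
Numerically y/x = 0.814448, so x* = 296/(13.2 + 12·0.814448) = 12.8845.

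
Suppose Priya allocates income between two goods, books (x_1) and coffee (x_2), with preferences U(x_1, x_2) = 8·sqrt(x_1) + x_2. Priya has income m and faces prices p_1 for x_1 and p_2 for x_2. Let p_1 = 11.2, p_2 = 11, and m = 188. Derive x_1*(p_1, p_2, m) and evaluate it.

x_1* = 15.4337

MU_x_1 = 4/√x_1, MU_x_2 = 1. Tangency: 4/√x_1 = p_1/p_2.
Solve: √x_1 = 4·p_2/p_1, so x_1*(p_1,p_2) = (4·p_2/p_1)², and x_2* = (m − p_1·x_1*)/p_2.
Plugging in: x_1* = (4·11/11.2)² = 15.4337.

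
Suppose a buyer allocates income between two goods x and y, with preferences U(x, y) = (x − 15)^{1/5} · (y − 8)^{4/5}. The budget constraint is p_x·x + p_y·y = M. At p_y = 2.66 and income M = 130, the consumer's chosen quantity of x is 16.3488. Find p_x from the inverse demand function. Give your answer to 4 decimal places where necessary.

p_x = 5

This is Cobb-Douglas in (x−15, y−8): tangency gives 0.2·p_y·(y−8) = 0.8·p_x·(x−15).
After buying the subsistence bundle (15, 8), a share 0.2 of the remaining income goes to x: x* = 15 + 0.2·(M − 15p_x − 8p_y)/p_x.
Set x* = 16.3488 in the demand function and solve for p_x: p_x = 5.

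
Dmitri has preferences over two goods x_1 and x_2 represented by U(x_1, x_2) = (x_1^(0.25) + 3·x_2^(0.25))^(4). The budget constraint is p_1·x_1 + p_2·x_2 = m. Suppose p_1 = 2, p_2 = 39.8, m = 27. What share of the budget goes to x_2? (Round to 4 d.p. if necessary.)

MU_x_1 ∝ x_1^(-0.75), MU_x_2 ∝ 3·x_2^(-0.75), so MRS = (1/3)·(x_2/x_1)^(0.75) = p_1/p_2.
Solve for the ratio: x_2/x_1 = [3·p_1/p_2]^(4/3).
Substitute x_2 = (x_2/x_1)·x_1 into the budget: x_1* = m/(p_1 + p_2·(x_2/x_1)).
Numerically x_2/x_1 = 0.080234, so x_1* = 27/(2 + 39.8·0.080234) = 5.199 and x_2* = 0.080234·5.199 = 0.4171.
Expenditure on x_2: 39.8·0.4171 = 16.602; share = 0.6149.

share on x_2 = 0.6149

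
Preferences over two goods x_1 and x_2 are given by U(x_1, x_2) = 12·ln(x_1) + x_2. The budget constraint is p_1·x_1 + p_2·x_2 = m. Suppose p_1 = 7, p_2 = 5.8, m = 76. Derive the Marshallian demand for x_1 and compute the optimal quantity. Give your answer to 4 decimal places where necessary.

x_1* = 9.9429

Set MRS = p_1/p_2: (12/x_1)/1 = p_1/p_2.
So x_1*(p_1,p_2) = 12·p_2/p_1, independent of income; and x_2* = (m − 12·p_2)/p_2.
At the given prices: x_1* = 12·5.8/7 = 9.9429.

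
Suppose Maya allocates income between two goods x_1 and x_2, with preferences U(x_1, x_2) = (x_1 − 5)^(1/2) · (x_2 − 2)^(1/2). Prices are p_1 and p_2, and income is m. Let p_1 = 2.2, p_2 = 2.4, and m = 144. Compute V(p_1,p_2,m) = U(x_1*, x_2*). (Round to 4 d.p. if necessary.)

This is Cobb-Douglas in (x_1−5, x_2−2): tangency gives 0.5·p_2·(x_2−2) = 0.5·p_1·(x_1−5).
Substituting into the budget: x_1* = 5 + 0.5·(m − 5·p_1 − 2·p_2)/p_1, and x_2* = 2 + 0.5·(…)/p_2.
Discretionary income = 144 − 5·2.2 − 2·2.4 = 128.2; x_1* = 5 + 0.5·128.2/2.2 = 34.1364; x_2* = 2 + 0.5·128.2/2.4 = 28.7083.
Utility at the optimum: U(34.1364, 28.7083) = 27.8959.

V = 27.8959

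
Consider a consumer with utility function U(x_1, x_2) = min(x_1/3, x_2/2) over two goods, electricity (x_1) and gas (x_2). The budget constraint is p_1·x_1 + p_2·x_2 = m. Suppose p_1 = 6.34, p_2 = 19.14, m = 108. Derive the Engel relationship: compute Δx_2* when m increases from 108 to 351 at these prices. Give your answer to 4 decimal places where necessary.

Δx_2* = 8.4817

Here 3·6.34 + 2·19.14 = 57.3, giving x_2* = 3.7696.
At m' = 351: x_2* = 12.2513. Change: 12.2513 − 3.7696 = 8.4817.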